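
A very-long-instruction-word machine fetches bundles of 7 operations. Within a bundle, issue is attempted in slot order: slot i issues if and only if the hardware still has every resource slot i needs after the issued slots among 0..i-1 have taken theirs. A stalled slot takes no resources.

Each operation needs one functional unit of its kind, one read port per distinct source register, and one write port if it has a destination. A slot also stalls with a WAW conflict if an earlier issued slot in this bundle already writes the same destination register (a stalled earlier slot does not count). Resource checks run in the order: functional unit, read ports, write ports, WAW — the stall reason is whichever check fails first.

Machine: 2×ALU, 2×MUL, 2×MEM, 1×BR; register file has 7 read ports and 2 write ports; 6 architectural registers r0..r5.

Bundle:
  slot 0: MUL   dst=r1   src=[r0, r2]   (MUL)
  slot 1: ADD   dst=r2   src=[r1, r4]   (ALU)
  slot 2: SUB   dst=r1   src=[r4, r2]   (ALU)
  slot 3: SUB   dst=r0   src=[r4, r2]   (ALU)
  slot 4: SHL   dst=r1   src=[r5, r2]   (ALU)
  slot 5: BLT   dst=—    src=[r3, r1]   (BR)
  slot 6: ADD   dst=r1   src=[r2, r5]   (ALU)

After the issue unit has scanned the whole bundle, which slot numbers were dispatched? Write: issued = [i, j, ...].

issued = [0, 1, 5]

[0] MUL needs rd=2 wr=1: ok; after: ALU=2 MUL=1 MEM=2 BR=1, R=5, W=1
[1] ALU needs rd=2 wr=1: ok; after: ALU=1 MUL=1 MEM=2 BR=1, R=3, W=0
[2] ALU needs rd=2 wr=1: WR_PORT; after: ALU=1 MUL=1 MEM=2 BR=1, R=3, W=0
[3] ALU needs rd=2 wr=1: WR_PORT; after: ALU=1 MUL=1 MEM=2 BR=1, R=3, W=0
[4] ALU needs rd=2 wr=1: WR_PORT; after: ALU=1 MUL=1 MEM=2 BR=1, R=3, W=0
[5] BR needs rd=2 wr=0: ok; after: ALU=1 MUL=1 MEM=2 BR=0, R=1, W=0
[6] ALU needs rd=2 wr=1: RD_PORT; after: ALU=1 MUL=1 MEM=2 BR=0, R=1, W=0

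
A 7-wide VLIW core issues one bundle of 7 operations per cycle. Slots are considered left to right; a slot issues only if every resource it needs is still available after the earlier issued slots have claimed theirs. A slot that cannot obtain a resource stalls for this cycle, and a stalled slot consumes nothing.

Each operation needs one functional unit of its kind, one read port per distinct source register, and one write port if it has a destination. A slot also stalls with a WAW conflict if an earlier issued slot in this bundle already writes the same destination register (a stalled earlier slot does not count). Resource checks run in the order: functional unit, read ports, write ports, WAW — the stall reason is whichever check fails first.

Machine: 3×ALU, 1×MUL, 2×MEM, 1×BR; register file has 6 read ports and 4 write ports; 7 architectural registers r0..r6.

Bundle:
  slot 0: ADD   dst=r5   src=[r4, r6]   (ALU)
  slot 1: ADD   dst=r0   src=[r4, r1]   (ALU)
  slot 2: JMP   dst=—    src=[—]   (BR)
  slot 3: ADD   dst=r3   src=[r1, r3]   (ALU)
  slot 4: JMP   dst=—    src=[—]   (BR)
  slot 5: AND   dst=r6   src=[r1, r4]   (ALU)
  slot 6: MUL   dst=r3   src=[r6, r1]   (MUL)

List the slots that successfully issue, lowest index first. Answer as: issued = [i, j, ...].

issued = [0, 1, 2, 3]

[0] ALU needs rd=2 wr=1: ok; after: ALU=2 MUL=1 MEM=2 BR=1, R=4, W=3
[1] ALU needs rd=2 wr=1: ok; after: ALU=1 MUL=1 MEM=2 BR=1, R=2, W=2
[2] BR needs rd=0 wr=0: ok; after: ALU=1 MUL=1 MEM=2 BR=0, R=2, W=2
[3] ALU needs rd=2 wr=1: ok; after: ALU=0 MUL=1 MEM=2 BR=0, R=0, W=1
[4] BR needs rd=0 wr=0: FU; after: ALU=0 MUL=1 MEM=2 BR=0, R=0, W=1
[5] ALU needs rd=2 wr=1: FU; after: ALU=0 MUL=1 MEM=2 BR=0, R=0, W=1
[6] MUL needs rd=2 wr=1: RD_PORT; after: ALU=0 MUL=1 MEM=2 BR=0, R=0, W=1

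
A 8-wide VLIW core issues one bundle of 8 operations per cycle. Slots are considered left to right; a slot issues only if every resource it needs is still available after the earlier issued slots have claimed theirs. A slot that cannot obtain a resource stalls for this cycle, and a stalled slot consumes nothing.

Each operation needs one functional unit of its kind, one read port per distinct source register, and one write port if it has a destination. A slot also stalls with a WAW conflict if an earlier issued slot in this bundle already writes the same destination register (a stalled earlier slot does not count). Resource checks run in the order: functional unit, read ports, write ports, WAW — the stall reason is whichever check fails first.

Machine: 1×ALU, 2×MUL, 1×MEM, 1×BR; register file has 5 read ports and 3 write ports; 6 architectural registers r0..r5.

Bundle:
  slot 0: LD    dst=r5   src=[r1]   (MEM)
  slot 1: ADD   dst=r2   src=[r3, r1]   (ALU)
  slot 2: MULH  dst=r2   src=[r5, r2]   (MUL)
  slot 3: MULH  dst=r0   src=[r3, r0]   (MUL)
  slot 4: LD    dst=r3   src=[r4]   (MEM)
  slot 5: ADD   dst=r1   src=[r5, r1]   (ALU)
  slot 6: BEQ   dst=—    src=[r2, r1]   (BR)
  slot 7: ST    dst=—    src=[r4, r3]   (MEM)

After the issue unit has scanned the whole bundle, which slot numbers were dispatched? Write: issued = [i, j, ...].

(0) want 1×MEM +1rd +1wr — yes → AL1|MU2|ME0|BR1|rd4|wr2
(1) want 1×ALU +2rd +1wr — yes → AL0|MU2|ME0|BR1|rd2|wr1
(2) want 1×MUL +2rd +1wr — WAW → AL0|MU2|ME0|BR1|rd2|wr1
(3) want 1×MUL +2rd +1wr — yes → AL0|MU1|ME0|BR1|rd0|wr0
(4) want 1×MEM +1rd +1wr — FU → AL0|MU1|ME0|BR1|rd0|wr0
(5) want 1×ALU +2rd +1wr — FU → AL0|MU1|ME0|BR1|rd0|wr0
(6) want 1×BR +2rd +0wr — RD_PORT → AL0|MU1|ME0|BR1|rd0|wr0
(7) want 1×MEM +2rd +0wr — FU → AL0|MU1|ME0|BR1|rd0|wr0

issued = [0, 1, 3]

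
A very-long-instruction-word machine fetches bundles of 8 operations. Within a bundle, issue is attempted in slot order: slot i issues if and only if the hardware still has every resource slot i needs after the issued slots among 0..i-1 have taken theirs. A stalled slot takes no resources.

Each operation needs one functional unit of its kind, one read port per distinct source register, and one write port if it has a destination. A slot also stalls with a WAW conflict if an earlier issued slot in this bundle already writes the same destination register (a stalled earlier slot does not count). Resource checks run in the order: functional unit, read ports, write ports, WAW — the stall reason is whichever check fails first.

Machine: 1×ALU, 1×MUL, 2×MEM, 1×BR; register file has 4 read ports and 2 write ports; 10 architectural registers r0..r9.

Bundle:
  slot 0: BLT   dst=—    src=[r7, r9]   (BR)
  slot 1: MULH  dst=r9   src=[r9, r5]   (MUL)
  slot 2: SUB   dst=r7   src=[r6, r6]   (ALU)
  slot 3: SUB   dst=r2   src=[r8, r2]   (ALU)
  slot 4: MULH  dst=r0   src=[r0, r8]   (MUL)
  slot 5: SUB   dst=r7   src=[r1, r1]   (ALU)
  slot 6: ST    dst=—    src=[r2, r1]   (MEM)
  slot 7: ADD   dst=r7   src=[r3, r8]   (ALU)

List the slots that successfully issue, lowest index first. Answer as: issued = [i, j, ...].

  0. BR ⇒ go  {1A/1Mu/2Ld/0B | 2r 2w}
  1. MUL→r9 ⇒ go  {1A/0Mu/2Ld/0B | 0r 1w}
  2. ALU→r7 ⇒ no(RD_PORT)  {1A/0Mu/2Ld/0B | 0r 1w}
  3. ALU→r2 ⇒ no(RD_PORT)  {1A/0Mu/2Ld/0B | 0r 1w}
  4. MUL→r0 ⇒ no(FU)  {1A/0Mu/2Ld/0B | 0r 1w}
  5. ALU→r7 ⇒ no(RD_PORT)  {1A/0Mu/2Ld/0B | 0r 1w}
  6. MEM ⇒ no(RD_PORT)  {1A/0Mu/2Ld/0B | 0r 1w}
  7. ALU→r7 ⇒ no(RD_PORT)  {1A/0Mu/2Ld/0B | 0r 1w}

issued = [0, 1]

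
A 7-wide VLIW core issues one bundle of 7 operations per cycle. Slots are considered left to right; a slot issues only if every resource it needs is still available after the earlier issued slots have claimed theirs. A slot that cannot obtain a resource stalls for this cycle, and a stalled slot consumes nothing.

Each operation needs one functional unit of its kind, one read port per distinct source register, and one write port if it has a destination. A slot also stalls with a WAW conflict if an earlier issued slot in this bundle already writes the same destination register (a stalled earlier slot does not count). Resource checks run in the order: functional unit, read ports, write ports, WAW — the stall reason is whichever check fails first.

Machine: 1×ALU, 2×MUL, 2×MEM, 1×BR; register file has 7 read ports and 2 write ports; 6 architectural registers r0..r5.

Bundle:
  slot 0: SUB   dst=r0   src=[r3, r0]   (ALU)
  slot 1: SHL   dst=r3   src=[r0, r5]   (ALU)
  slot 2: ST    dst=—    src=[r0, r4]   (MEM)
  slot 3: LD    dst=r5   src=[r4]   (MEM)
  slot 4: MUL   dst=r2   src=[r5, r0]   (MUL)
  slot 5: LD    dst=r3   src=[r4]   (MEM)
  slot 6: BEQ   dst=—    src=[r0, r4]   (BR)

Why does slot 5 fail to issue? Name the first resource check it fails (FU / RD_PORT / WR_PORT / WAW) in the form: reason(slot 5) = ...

reason(slot 5) = FU

  0. ALU→r0 ⇒ go  {0A/2Mu/2Ld/1B | 5r 1w}
  1. ALU→r3 ⇒ no(FU)  {0A/2Mu/2Ld/1B | 5r 1w}
  2. MEM ⇒ go  {0A/2Mu/1Ld/1B | 3r 1w}
  3. MEM→r5 ⇒ go  {0A/2Mu/0Ld/1B | 2r 0w}
  4. MUL→r2 ⇒ no(WR_PORT)  {0A/2Mu/0Ld/1B | 2r 0w}
  5. MEM→r3 ⇒ no(FU)  {0A/2Mu/0Ld/1B | 2r 0w}
  6. BR ⇒ go  {0A/2Mu/0Ld/0B | 0r 0w}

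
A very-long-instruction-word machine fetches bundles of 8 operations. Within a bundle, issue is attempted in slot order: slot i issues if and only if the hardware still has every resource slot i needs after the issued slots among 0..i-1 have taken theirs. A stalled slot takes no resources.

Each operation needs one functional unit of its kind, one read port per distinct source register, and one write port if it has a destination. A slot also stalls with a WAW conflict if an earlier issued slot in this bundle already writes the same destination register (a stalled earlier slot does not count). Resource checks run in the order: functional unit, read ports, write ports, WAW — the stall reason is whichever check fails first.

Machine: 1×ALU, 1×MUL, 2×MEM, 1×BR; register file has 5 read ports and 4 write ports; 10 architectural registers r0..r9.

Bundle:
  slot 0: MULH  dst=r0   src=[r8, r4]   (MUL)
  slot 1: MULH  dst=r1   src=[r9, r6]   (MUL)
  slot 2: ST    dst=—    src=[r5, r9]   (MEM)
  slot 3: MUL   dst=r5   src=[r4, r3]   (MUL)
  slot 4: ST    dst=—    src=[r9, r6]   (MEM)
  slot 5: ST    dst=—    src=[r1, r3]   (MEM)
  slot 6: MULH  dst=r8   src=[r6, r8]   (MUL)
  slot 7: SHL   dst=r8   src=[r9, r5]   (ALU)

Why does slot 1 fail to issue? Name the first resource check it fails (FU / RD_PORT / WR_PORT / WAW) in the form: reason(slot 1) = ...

  0. MUL→r0 ⇒ go  {1A/0Mu/2Ld/1B | 3r 3w}
  1. MUL→r1 ⇒ no(FU)  {1A/0Mu/2Ld/1B | 3r 3w}
  2. MEM ⇒ go  {1A/0Mu/1Ld/1B | 1r 3w}
  3. MUL→r5 ⇒ no(FU)  {1A/0Mu/1Ld/1B | 1r 3w}
  4. MEM ⇒ no(RD_PORT)  {1A/0Mu/1Ld/1B | 1r 3w}
  5. MEM ⇒ no(RD_PORT)  {1A/0Mu/1Ld/1B | 1r 3w}
  6. MUL→r8 ⇒ no(FU)  {1A/0Mu/1Ld/1B | 1r 3w}
  7. ALU→r8 ⇒ no(RD_PORT)  {1A/0Mu/1Ld/1B | 1r 3w}

reason(slot 1) = FU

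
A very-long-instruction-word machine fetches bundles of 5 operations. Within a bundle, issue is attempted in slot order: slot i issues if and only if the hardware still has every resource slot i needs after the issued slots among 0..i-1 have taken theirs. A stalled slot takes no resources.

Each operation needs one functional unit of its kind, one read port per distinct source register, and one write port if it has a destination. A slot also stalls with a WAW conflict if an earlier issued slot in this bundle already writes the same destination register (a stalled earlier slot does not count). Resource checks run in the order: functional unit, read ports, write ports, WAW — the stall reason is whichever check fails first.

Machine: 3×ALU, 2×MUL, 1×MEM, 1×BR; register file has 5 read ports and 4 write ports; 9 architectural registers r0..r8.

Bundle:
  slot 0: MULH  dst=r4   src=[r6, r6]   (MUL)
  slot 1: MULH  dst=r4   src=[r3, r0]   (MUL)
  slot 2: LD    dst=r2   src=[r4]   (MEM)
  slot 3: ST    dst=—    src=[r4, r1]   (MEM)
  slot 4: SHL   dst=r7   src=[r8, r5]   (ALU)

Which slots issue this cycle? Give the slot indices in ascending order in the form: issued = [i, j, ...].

  0. MUL→r4 ⇒ go  {3A/1Mu/1Ld/1B | 4r 3w}
  1. MUL→r4 ⇒ no(WAW)  {3A/1Mu/1Ld/1B | 4r 3w}
  2. MEM→r2 ⇒ go  {3A/1Mu/0Ld/1B | 3r 2w}
  3. MEM ⇒ no(FU)  {3A/1Mu/0Ld/1B | 3r 2w}
  4. ALU→r7 ⇒ go  {2A/1Mu/0Ld/1B | 1r 1w}

issued = [0, 2, 4]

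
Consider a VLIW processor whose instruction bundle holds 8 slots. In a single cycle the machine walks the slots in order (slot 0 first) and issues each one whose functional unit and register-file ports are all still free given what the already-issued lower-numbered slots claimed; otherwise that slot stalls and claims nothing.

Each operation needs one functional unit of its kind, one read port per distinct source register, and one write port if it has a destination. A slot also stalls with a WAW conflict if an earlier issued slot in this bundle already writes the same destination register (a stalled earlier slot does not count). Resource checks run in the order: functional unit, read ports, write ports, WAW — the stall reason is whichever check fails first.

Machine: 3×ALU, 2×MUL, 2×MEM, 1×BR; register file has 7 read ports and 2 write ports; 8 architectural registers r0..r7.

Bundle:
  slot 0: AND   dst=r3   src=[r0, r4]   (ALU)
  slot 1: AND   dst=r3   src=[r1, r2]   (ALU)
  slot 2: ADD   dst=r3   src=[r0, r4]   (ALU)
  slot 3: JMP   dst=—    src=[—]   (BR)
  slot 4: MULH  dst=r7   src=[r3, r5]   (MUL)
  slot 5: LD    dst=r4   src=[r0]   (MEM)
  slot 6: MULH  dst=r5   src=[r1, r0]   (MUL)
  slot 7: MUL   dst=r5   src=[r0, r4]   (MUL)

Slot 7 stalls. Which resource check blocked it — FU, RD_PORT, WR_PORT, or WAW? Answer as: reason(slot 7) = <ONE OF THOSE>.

#0 ALU src=r0,r4 dispatched  <A:2 Mu:2 Ld:2 B:1 rd:5 wr:1>
#1 ALU src=r1,r2 held:WAW  <A:2 Mu:2 Ld:2 B:1 rd:5 wr:1>
#2 ALU src=r0,r4 held:WAW  <A:2 Mu:2 Ld:2 B:1 rd:5 wr:1>
#3 BR src=- dispatched  <A:2 Mu:2 Ld:2 B:0 rd:5 wr:1>
#4 MUL src=r3,r5 dispatched  <A:2 Mu:1 Ld:2 B:0 rd:3 wr:0>
#5 MEM src=r0 held:WR_PORT  <A:2 Mu:1 Ld:2 B:0 rd:3 wr:0>
#6 MUL src=r1,r0 held:WR_PORT  <A:2 Mu:1 Ld:2 B:0 rd:3 wr:0>
#7 MUL src=r0,r4 held:WR_PORT  <A:2 Mu:1 Ld:2 B:0 rd:3 wr:0>

reason(slot 7) = WR_PORT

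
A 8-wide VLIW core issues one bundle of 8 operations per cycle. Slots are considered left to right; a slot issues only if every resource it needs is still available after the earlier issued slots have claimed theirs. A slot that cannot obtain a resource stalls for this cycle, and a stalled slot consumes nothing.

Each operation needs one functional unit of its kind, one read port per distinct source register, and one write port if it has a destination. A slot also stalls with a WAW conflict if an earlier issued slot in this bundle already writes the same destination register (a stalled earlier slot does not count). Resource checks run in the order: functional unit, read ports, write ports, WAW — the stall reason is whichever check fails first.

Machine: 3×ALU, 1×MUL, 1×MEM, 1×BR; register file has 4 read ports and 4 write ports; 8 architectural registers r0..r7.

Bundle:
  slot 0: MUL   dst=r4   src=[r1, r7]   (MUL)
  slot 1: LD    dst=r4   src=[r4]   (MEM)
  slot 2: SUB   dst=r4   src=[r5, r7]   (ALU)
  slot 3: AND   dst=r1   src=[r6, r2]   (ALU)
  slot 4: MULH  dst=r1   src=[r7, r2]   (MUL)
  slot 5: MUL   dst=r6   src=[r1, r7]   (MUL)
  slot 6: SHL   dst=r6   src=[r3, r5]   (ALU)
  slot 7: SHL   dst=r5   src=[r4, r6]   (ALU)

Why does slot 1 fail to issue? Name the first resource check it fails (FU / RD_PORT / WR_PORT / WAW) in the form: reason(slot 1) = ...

reason(slot 1) = WAW

#0 MUL src=r1,r7 dispatched  <A:3 Mu:0 Ld:1 B:1 rd:2 wr:3>
#1 MEM src=r4 held:WAW  <A:3 Mu:0 Ld:1 B:1 rd:2 wr:3>
#2 ALU src=r5,r7 held:WAW  <A:3 Mu:0 Ld:1 B:1 rd:2 wr:3>
#3 ALU src=r6,r2 dispatched  <A:2 Mu:0 Ld:1 B:1 rd:0 wr:2>
#4 MUL src=r7,r2 held:FU  <A:2 Mu:0 Ld:1 B:1 rd:0 wr:2>
#5 MUL src=r1,r7 held:FU  <A:2 Mu:0 Ld:1 B:1 rd:0 wr:2>
#6 ALU src=r3,r5 held:RD_PORT  <A:2 Mu:0 Ld:1 B:1 rd:0 wr:2>
#7 ALU src=r4,r6 held:RD_PORT  <A:2 Mu:0 Ld:1 B:1 rd:0 wr:2>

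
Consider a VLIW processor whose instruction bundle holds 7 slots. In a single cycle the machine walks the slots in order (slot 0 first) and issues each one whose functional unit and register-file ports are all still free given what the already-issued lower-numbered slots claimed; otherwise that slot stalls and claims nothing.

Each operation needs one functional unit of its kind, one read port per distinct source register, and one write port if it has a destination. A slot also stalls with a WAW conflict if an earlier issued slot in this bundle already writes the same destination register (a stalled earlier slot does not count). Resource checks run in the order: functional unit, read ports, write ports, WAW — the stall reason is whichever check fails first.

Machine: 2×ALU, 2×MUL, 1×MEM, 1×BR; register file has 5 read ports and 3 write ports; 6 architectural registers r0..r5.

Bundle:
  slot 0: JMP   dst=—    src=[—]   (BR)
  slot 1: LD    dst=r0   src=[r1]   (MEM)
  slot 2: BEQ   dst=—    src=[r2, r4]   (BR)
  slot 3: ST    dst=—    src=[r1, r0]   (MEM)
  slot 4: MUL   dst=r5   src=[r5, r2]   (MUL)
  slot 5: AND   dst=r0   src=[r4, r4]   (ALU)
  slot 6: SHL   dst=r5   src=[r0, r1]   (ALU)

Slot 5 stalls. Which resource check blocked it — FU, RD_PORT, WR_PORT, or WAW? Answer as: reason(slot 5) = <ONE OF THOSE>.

slot 0 (BR): ISSUE — free A2,Mu2,Ld1,B0 rp5 wp3
slot 1 (MEM): ISSUE — free A2,Mu2,Ld0,B0 rp4 wp2
slot 2 (BR): stall FU — free A2,Mu2,Ld0,B0 rp4 wp2
slot 3 (MEM): stall FU — free A2,Mu2,Ld0,B0 rp4 wp2
slot 4 (MUL): ISSUE — free A2,Mu1,Ld0,B0 rp2 wp1
slot 5 (ALU): stall WAW — free A2,Mu1,Ld0,B0 rp2 wp1
slot 6 (ALU): stall WAW — free A2,Mu1,Ld0,B0 rp2 wp1

reason(slot 5) = WAW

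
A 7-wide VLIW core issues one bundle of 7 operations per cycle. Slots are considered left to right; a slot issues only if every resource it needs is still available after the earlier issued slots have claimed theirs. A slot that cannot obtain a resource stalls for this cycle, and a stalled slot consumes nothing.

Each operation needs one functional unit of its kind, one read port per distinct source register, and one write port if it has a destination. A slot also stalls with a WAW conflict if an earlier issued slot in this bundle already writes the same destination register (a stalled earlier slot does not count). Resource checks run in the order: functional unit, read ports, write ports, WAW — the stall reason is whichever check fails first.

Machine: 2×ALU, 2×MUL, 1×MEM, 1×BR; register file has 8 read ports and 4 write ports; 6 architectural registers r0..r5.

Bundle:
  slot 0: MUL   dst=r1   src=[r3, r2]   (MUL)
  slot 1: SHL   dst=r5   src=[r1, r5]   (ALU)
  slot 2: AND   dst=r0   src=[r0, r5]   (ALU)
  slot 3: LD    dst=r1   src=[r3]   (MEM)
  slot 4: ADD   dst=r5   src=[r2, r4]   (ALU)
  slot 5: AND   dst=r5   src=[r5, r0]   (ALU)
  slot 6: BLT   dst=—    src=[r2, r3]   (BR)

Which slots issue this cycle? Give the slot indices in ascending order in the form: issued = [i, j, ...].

issued = [0, 1, 2, 6]

  0. MUL→r1 ⇒ go  {2A/1Mu/1Ld/1B | 6r 3w}
  1. ALU→r5 ⇒ go  {1A/1Mu/1Ld/1B | 4r 2w}
  2. ALU→r0 ⇒ go  {0A/1Mu/1Ld/1B | 2r 1w}
  3. MEM→r1 ⇒ no(WAW)  {0A/1Mu/1Ld/1B | 2r 1w}
  4. ALU→r5 ⇒ no(FU)  {0A/1Mu/1Ld/1B | 2r 1w}
  5. ALU→r5 ⇒ no(FU)  {0A/1Mu/1Ld/1B | 2r 1w}
  6. BR ⇒ go  {0A/1Mu/1Ld/0B | 0r 1w}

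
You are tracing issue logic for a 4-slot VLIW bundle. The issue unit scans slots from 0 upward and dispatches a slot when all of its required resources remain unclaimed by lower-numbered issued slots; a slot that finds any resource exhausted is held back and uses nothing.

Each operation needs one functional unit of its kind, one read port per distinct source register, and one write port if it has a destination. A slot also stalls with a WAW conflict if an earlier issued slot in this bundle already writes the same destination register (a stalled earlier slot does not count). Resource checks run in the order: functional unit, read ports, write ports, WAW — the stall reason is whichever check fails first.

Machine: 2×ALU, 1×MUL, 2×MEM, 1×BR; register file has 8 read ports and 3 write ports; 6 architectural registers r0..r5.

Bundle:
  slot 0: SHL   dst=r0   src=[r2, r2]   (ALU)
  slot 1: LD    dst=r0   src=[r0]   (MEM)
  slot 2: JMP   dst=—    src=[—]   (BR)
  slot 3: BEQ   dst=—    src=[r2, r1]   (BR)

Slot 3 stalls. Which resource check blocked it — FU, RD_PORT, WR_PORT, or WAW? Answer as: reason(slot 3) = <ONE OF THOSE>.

reason(slot 3) = FU

#0 ALU src=r2,r2 dispatched  <A:1 Mu:1 Ld:2 B:1 rd:7 wr:2>
#1 MEM src=r0 held:WAW  <A:1 Mu:1 Ld:2 B:1 rd:7 wr:2>
#2 BR src=- dispatched  <A:1 Mu:1 Ld:2 B:0 rd:7 wr:2>
#3 BR src=r2,r1 held:FU  <A:1 Mu:1 Ld:2 B:0 rd:7 wr:2>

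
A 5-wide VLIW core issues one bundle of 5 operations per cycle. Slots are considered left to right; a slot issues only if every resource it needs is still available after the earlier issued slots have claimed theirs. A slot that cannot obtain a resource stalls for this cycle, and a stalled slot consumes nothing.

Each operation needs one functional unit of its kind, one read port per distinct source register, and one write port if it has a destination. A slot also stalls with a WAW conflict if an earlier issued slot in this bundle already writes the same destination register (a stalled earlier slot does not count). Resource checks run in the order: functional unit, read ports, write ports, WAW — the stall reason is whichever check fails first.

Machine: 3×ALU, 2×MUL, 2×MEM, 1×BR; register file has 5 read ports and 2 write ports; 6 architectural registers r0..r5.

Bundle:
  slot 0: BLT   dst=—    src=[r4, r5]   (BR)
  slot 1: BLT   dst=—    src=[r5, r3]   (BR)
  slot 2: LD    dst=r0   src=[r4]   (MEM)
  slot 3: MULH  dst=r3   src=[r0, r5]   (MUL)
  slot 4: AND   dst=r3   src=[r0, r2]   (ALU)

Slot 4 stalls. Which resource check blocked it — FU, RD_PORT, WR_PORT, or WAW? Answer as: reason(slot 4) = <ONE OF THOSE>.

reason(slot 4) = RD_PORT

  0. BR ⇒ go  {3A/2Mu/2Ld/0B | 3r 2w}
  1. BR ⇒ no(FU)  {3A/2Mu/2Ld/0B | 3r 2w}
  2. MEM→r0 ⇒ go  {3A/2Mu/1Ld/0B | 2r 1w}
  3. MUL→r3 ⇒ go  {3A/1Mu/1Ld/0B | 0r 0w}
  4. ALU→r3 ⇒ no(RD_PORT)  {3A/1Mu/1Ld/0B | 0r 0w}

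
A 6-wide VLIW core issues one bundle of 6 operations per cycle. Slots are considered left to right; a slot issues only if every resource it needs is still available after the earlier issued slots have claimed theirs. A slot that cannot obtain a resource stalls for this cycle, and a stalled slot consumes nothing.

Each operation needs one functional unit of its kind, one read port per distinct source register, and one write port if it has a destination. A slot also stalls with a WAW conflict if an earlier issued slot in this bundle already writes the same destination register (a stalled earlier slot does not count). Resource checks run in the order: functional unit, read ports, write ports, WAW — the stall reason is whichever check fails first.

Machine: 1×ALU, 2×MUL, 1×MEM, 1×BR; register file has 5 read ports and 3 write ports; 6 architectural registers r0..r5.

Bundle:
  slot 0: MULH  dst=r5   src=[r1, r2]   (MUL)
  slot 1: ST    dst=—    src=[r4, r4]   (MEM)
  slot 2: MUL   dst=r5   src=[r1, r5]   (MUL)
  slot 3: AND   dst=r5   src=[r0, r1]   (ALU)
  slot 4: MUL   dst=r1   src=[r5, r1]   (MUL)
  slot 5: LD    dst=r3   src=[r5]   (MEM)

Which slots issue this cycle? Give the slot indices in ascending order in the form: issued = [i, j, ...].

  0. MUL→r5 ⇒ go  {1A/1Mu/1Ld/1B | 3r 2w}
  1. MEM ⇒ go  {1A/1Mu/0Ld/1B | 2r 2w}
  2. MUL→r5 ⇒ no(WAW)  {1A/1Mu/0Ld/1B | 2r 2w}
  3. ALU→r5 ⇒ no(WAW)  {1A/1Mu/0Ld/1B | 2r 2w}
  4. MUL→r1 ⇒ go  {1A/0Mu/0Ld/1B | 0r 1w}
  5. MEM→r3 ⇒ no(FU)  {1A/0Mu/0Ld/1B | 0r 1w}

issued = [0, 1, 4]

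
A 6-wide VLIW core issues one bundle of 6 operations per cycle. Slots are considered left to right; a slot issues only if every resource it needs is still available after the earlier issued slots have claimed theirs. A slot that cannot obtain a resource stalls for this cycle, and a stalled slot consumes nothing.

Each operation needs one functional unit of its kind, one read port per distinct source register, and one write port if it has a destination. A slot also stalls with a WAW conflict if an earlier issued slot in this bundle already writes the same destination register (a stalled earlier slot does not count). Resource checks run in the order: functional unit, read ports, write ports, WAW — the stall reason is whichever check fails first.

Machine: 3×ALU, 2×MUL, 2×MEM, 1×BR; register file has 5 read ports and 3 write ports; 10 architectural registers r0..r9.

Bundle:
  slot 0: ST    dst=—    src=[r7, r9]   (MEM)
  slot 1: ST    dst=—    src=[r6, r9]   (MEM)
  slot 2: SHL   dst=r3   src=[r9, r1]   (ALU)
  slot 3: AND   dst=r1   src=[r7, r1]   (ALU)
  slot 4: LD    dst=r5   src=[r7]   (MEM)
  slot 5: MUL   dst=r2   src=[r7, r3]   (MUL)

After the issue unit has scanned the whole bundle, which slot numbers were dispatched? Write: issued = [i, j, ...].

slot 0 (MEM): ISSUE — free A3,Mu2,Ld1,B1 rp3 wp3
slot 1 (MEM): ISSUE — free A3,Mu2,Ld0,B1 rp1 wp3
slot 2 (ALU): stall RD_PORT — free A3,Mu2,Ld0,B1 rp1 wp3
slot 3 (ALU): stall RD_PORT — free A3,Mu2,Ld0,B1 rp1 wp3
slot 4 (MEM): stall FU — free A3,Mu2,Ld0,B1 rp1 wp3
slot 5 (MUL): stall RD_PORT — free A3,Mu2,Ld0,B1 rp1 wp3

issued = [0, 1]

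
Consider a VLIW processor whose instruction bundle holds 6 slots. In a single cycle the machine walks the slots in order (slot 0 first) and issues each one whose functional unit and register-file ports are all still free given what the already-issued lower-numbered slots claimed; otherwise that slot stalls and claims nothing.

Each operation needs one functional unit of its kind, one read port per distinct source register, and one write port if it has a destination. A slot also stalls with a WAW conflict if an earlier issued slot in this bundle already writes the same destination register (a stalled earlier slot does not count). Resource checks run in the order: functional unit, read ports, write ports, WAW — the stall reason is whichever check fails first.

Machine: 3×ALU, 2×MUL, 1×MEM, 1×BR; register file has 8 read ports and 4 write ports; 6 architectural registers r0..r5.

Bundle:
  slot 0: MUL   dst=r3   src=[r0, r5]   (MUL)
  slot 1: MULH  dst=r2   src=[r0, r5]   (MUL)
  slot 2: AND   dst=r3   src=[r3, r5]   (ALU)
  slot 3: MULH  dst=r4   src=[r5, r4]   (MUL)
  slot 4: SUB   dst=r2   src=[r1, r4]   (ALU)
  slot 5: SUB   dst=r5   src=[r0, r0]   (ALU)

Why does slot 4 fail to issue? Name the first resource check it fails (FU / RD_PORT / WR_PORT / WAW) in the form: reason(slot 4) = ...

reason(slot 4) = WAW

  0. MUL→r3 ⇒ go  {3A/1Mu/1Ld/1B | 6r 3w}
  1. MUL→r2 ⇒ go  {3A/0Mu/1Ld/1B | 4r 2w}
  2. ALU→r3 ⇒ no(WAW)  {3A/0Mu/1Ld/1B | 4r 2w}
  3. MUL→r4 ⇒ no(FU)  {3A/0Mu/1Ld/1B | 4r 2w}
  4. ALU→r2 ⇒ no(WAW)  {3A/0Mu/1Ld/1B | 4r 2w}
  5. ALU→r5 ⇒ go  {2A/0Mu/1Ld/1B | 3r 1w}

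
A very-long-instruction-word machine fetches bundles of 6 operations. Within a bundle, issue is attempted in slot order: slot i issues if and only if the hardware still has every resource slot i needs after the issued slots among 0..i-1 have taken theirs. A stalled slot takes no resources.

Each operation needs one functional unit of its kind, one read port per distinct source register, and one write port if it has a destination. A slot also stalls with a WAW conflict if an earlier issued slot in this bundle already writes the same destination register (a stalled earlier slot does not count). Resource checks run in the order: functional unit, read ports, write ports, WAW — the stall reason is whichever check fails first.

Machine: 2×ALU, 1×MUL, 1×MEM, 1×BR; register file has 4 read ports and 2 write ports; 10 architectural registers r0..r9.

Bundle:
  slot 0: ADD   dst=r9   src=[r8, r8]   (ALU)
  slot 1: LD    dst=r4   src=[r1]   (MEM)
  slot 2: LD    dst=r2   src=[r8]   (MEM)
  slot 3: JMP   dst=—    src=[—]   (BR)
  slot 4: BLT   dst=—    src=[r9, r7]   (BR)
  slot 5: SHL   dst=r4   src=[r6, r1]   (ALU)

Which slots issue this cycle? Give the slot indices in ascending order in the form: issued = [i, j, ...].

  0. ALU→r9 ⇒ go  {1A/1Mu/1Ld/1B | 3r 1w}
  1. MEM→r4 ⇒ go  {1A/1Mu/0Ld/1B | 2r 0w}
  2. MEM→r2 ⇒ no(FU)  {1A/1Mu/0Ld/1B | 2r 0w}
  3. BR ⇒ go  {1A/1Mu/0Ld/0B | 2r 0w}
  4. BR ⇒ no(FU)  {1A/1Mu/0Ld/0B | 2r 0w}
  5. ALU→r4 ⇒ no(WR_PORT)  {1A/1Mu/0Ld/0B | 2r 0w}

issued = [0, 1, 3]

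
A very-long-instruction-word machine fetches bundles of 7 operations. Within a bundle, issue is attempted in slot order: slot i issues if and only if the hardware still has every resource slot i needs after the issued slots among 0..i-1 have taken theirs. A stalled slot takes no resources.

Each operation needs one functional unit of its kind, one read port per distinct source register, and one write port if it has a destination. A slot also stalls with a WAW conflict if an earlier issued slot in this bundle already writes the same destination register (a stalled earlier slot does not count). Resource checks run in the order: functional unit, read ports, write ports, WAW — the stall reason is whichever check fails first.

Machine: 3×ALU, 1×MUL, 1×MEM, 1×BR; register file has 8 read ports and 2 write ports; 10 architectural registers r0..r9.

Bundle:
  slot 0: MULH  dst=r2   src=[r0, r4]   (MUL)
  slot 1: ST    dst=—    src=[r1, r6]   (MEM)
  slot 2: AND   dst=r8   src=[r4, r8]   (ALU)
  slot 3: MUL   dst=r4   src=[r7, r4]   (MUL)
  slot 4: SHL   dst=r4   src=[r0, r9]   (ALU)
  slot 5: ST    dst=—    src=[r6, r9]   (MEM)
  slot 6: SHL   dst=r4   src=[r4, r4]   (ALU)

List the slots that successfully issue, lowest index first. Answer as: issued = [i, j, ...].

  0. MUL→r2 ⇒ go  {3A/0Mu/1Ld/1B | 6r 1w}
  1. MEM ⇒ go  {3A/0Mu/0Ld/1B | 4r 1w}
  2. ALU→r8 ⇒ go  {2A/0Mu/0Ld/1B | 2r 0w}
  3. MUL→r4 ⇒ no(FU)  {2A/0Mu/0Ld/1B | 2r 0w}
  4. ALU→r4 ⇒ no(WR_PORT)  {2A/0Mu/0Ld/1B | 2r 0w}
  5. MEM ⇒ no(FU)  {2A/0Mu/0Ld/1B | 2r 0w}
  6. ALU→r4 ⇒ no(WR_PORT)  {2A/0Mu/0Ld/1B | 2r 0w}

issued = [0, 1, 2]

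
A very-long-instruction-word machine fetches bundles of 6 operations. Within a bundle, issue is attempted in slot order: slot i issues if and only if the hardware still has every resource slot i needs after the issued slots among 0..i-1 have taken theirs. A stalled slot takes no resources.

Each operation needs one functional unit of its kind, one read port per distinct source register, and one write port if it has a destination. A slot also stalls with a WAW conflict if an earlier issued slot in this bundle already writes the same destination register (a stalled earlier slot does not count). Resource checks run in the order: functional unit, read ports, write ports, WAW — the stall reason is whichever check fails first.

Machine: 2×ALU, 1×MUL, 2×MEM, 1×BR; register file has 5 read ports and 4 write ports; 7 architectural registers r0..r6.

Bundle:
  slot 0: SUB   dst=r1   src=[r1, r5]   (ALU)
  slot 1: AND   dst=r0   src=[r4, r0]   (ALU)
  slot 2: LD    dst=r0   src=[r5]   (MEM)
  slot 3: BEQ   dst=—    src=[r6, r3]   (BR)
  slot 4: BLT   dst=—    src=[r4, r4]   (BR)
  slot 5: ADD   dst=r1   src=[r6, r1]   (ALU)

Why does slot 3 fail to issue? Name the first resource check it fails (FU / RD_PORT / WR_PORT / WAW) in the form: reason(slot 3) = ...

reason(slot 3) = RD_PORT

#0 ALU src=r1,r5 dispatched  <A:1 Mu:1 Ld:2 B:1 rd:3 wr:3>
#1 ALU src=r4,r0 dispatched  <A:0 Mu:1 Ld:2 B:1 rd:1 wr:2>
#2 MEM src=r5 held:WAW  <A:0 Mu:1 Ld:2 B:1 rd:1 wr:2>
#3 BR src=r6,r3 held:RD_PORT  <A:0 Mu:1 Ld:2 B:1 rd:1 wr:2>
#4 BR src=r4,r4 dispatched  <A:0 Mu:1 Ld:2 B:0 rd:0 wr:2>
#5 ALU src=r6,r1 held:FU  <A:0 Mu:1 Ld:2 B:0 rd:0 wr:2>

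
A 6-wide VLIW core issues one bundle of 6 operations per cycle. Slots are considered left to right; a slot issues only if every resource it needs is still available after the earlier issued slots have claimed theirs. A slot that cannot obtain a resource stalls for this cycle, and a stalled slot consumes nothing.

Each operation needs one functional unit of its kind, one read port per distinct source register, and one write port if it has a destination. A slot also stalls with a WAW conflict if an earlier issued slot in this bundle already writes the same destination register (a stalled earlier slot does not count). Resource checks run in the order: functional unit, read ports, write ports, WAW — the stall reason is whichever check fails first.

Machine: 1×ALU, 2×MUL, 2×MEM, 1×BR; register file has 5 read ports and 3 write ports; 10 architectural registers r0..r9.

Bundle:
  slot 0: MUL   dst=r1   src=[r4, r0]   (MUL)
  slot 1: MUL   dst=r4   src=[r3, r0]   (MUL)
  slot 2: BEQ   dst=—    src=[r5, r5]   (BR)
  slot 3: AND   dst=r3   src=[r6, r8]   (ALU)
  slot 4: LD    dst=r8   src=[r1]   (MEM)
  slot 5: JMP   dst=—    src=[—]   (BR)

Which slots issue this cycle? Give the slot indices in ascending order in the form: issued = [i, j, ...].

#0 MUL src=r4,r0 dispatched  <A:1 Mu:1 Ld:2 B:1 rd:3 wr:2>
#1 MUL src=r3,r0 dispatched  <A:1 Mu:0 Ld:2 B:1 rd:1 wr:1>
#2 BR src=r5,r5 dispatched  <A:1 Mu:0 Ld:2 B:0 rd:0 wr:1>
#3 ALU src=r6,r8 held:RD_PORT  <A:1 Mu:0 Ld:2 B:0 rd:0 wr:1>
#4 MEM src=r1 held:RD_PORT  <A:1 Mu:0 Ld:2 B:0 rd:0 wr:1>
#5 BR src=- held:FU  <A:1 Mu:0 Ld:2 B:0 rd:0 wr:1>

issued = [0, 1, 2]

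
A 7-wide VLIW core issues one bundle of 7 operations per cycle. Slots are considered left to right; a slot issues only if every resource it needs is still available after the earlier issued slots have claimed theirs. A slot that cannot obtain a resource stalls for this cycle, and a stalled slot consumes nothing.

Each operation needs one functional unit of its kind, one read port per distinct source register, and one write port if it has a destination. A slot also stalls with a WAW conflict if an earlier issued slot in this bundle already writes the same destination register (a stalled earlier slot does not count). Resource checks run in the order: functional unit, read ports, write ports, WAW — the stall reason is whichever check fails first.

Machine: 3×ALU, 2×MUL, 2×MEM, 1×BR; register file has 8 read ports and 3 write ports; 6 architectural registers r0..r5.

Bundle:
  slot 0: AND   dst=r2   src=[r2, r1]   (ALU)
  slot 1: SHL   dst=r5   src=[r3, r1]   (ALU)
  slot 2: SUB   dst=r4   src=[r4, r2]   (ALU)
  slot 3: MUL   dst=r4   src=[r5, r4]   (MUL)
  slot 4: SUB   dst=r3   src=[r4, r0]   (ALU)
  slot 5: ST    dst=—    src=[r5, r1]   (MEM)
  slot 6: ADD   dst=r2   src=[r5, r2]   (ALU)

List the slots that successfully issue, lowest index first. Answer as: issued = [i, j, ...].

slot 0 (ALU): ISSUE — free A2,Mu2,Ld2,B1 rp6 wp2
slot 1 (ALU): ISSUE — free A1,Mu2,Ld2,B1 rp4 wp1
slot 2 (ALU): ISSUE — free A0,Mu2,Ld2,B1 rp2 wp0
slot 3 (MUL): stall WR_PORT — free A0,Mu2,Ld2,B1 rp2 wp0
slot 4 (ALU): stall FU — free A0,Mu2,Ld2,B1 rp2 wp0
slot 5 (MEM): ISSUE — free A0,Mu2,Ld1,B1 rp0 wp0
slot 6 (ALU): stall FU — free A0,Mu2,Ld1,B1 rp0 wp0

issued = [0, 1, 2, 5]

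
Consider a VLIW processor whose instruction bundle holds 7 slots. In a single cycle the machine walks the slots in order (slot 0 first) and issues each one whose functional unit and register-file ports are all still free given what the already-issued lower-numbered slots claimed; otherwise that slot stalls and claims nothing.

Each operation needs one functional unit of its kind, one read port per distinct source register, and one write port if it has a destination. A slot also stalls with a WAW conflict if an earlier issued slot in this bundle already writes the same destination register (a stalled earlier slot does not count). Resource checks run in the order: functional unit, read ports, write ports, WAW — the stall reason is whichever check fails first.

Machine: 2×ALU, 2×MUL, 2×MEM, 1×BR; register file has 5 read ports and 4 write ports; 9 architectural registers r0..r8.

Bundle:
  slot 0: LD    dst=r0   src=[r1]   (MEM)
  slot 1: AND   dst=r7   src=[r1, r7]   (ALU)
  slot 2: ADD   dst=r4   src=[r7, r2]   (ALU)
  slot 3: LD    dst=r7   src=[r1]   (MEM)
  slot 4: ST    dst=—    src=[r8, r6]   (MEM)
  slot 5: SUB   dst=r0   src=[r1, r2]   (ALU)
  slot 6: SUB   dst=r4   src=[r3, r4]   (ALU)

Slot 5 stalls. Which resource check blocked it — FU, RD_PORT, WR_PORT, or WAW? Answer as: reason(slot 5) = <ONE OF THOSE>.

reason(slot 5) = FU

(0) want 1×MEM +1rd +1wr — yes → AL2|MU2|ME1|BR1|rd4|wr3
(1) want 1×ALU +2rd +1wr — yes → AL1|MU2|ME1|BR1|rd2|wr2
(2) want 1×ALU +2rd +1wr — yes → AL0|MU2|ME1|BR1|rd0|wr1
(3) want 1×MEM +1rd +1wr — RD_PORT → AL0|MU2|ME1|BR1|rd0|wr1
(4) want 1×MEM +2rd +0wr — RD_PORT → AL0|MU2|ME1|BR1|rd0|wr1
(5) want 1×ALU +2rd +1wr — FU → AL0|MU2|ME1|BR1|rd0|wr1
(6) want 1×ALU +2rd +1wr — FU → AL0|MU2|ME1|BR1|rd0|wr1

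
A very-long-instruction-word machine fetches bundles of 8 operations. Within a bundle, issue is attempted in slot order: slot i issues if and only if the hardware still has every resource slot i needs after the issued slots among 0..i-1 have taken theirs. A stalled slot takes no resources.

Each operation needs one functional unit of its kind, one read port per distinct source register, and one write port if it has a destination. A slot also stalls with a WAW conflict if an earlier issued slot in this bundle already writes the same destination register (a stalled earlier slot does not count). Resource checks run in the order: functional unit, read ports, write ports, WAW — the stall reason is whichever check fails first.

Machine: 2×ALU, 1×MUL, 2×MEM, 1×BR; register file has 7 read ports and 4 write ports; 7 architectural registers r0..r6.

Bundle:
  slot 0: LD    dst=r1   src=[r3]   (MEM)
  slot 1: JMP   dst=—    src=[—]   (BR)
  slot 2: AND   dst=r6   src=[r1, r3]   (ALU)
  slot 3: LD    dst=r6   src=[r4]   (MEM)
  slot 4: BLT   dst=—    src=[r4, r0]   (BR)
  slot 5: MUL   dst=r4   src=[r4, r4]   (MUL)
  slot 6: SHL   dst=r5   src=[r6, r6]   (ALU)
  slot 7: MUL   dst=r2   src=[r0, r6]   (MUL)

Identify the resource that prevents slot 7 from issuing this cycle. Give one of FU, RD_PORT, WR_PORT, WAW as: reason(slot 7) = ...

#0 MEM src=r3 dispatched  <A:2 Mu:1 Ld:1 B:1 rd:6 wr:3>
#1 BR src=- dispatched  <A:2 Mu:1 Ld:1 B:0 rd:6 wr:3>
#2 ALU src=r1,r3 dispatched  <A:1 Mu:1 Ld:1 B:0 rd:4 wr:2>
#3 MEM src=r4 held:WAW  <A:1 Mu:1 Ld:1 B:0 rd:4 wr:2>
#4 BR src=r4,r0 held:FU  <A:1 Mu:1 Ld:1 B:0 rd:4 wr:2>
#5 MUL src=r4,r4 dispatched  <A:1 Mu:0 Ld:1 B:0 rd:3 wr:1>
#6 ALU src=r6,r6 dispatched  <A:0 Mu:0 Ld:1 B:0 rd:2 wr:0>
#7 MUL src=r0,r6 held:FU  <A:0 Mu:0 Ld:1 B:0 rd:2 wr:0>

reason(slot 7) = FU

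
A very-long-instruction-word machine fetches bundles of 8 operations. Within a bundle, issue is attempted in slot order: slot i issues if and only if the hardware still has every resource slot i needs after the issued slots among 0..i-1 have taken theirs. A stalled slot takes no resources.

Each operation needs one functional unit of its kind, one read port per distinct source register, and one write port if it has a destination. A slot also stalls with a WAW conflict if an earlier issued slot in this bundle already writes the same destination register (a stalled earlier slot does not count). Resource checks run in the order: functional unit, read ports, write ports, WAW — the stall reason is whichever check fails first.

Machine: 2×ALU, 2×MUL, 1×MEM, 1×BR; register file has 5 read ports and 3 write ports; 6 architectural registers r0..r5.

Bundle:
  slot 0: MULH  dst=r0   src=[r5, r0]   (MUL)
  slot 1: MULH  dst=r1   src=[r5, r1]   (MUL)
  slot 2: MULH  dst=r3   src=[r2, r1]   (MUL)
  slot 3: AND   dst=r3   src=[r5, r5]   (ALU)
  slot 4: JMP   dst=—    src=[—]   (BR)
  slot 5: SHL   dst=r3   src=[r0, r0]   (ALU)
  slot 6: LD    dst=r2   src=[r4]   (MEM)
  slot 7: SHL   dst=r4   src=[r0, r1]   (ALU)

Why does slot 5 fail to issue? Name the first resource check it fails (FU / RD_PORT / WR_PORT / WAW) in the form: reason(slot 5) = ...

(0) want 1×MUL +2rd +1wr — yes → AL2|MU1|ME1|BR1|rd3|wr2
(1) want 1×MUL +2rd +1wr — yes → AL2|MU0|ME1|BR1|rd1|wr1
(2) want 1×MUL +2rd +1wr — FU → AL2|MU0|ME1|BR1|rd1|wr1
(3) want 1×ALU +1rd +1wr — yes → AL1|MU0|ME1|BR1|rd0|wr0
(4) want 1×BR +0rd +0wr — yes → AL1|MU0|ME1|BR0|rd0|wr0
(5) want 1×ALU +1rd +1wr — RD_PORT → AL1|MU0|ME1|BR0|rd0|wr0
(6) want 1×MEM +1rd +1wr — RD_PORT → AL1|MU0|ME1|BR0|rd0|wr0
(7) want 1×ALU +2rd +1wr — RD_PORT → AL1|MU0|ME1|BR0|rd0|wr0

reason(slot 5) = RD_PORT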